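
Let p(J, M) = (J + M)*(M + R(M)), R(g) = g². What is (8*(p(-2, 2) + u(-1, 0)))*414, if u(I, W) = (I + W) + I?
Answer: -6624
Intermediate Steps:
p(J, M) = (J + M)*(M + M²)
u(I, W) = W + 2*I
(8*(p(-2, 2) + u(-1, 0)))*414 = (8*(2*(-2 + 2 + 2² - 2*2) + (0 + 2*(-1))))*414 = (8*(2*(-2 + 2 + 4 - 4) + (0 - 2)))*414 = (8*(2*0 - 2))*414 = (8*(0 - 2))*414 = (8*(-2))*414 = -16*414 = -6624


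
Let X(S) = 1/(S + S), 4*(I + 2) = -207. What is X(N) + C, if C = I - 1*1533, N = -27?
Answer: -171371/108 ≈ -1586.8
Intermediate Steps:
I = -215/4 (I = -2 + (1/4)*(-207) = -2 - 207/4 = -215/4 ≈ -53.750)
X(S) = 1/(2*S)
C = -6347/4 (C = -215/4 - 1*1533 = -215/4 - 1533 = -6347/4 ≈ -1586.8)
X(N) + C = (1/2)/(-27) - 6347/4 = (1/2)*(-1/27) - 6347/4 = -1/54 - 6347/4 = -171371/108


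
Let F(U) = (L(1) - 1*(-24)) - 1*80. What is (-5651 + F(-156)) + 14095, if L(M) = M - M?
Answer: 8388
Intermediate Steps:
L(M) = 0
F(U) = -56 (F(U) = (0 - 1*(-24)) - 1*80 = (0 + 24) - 80 = 24 - 80 = -56)
(-5651 + F(-156)) + 14095 = (-5651 - 56) + 14095 = -5707 + 14095 = 8388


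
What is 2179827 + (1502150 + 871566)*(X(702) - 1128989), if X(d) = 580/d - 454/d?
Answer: -104515969242571/39 ≈ -2.6799e+12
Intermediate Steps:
X(d) = 126/d
2179827 + (1502150 + 871566)*(X(702) - 1128989) = 2179827 + (1502150 + 871566)*(126/702 - 1128989) = 2179827 + 2373716*(126*(1/702) - 1128989) = 2179827 + 2373716*(7/39 - 1128989) = 2179827 + 2373716*(-44030564/39) = 2179827 - 104516054255824/39 = -104515969242571/39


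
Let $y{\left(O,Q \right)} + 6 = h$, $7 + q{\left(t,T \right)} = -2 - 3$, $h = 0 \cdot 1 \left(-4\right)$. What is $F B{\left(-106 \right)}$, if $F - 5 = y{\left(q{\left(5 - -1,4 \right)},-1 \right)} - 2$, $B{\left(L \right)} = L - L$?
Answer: $0$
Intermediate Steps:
$h = 0$ ($h = 0 \left(-4\right) = 0$)
$B{\left(L \right)} = 0$
$q{\left(t,T \right)} = -12$ ($q{\left(t,T \right)} = -7 - 5 = -12$)
$y{\left(O,Q \right)} = -6$ ($y{\left(O,Q \right)} = -6 + 0 = -6$)
$F = -3$ ($F = 5 - 8 = -3$)
$F B{\left(-106 \right)} = \left(-3\right) 0 = 0$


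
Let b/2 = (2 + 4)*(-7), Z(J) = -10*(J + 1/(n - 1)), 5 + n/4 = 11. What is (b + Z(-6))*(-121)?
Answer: 68002/23 ≈ 2956.6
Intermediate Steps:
n = 24 (n = -20 + 4*11 = -20 + 44 = 24)
Z(J) = -10/23 - 10*J (Z(J) = -10*(J + 1/(24 - 1)) = -10*(J + 1/23) = -10*(1/23 + J) = -10/23 - 10*J)
b = -84 (b = 2*((2 + 4)*(-7)) = 2*(6*(-7)) = 2*(-42) = -84)
(b + Z(-6))*(-121) = (-84 + (-10/23 - 10*(-6)))*(-121) = (-84 + (-10/23 + 60))*(-121) = (-84 + 1370/23)*(-121) = -562/23*(-121) = 68002/23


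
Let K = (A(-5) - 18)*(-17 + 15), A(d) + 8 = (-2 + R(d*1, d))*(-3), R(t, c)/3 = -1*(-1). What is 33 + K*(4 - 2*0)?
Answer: 265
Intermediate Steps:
R(t, c) = 3 (R(t, c) = 3*(-1*(-1)) = 3*1 = 3)
A(d) = -11 (A(d) = -8 + (-2 + 3)*(-3) = -8 + 1*(-3) = -8 - 3 = -11)
K = 58 (K = (-11 - 18)*(-17 + 15) = -29*(-2) = 58)
33 + K*(4 - 2*0) = 33 + 58*(4 - 2*0) = 33 + 58*(4 + 0) = 33 + 58*4 = 33 + 232 = 265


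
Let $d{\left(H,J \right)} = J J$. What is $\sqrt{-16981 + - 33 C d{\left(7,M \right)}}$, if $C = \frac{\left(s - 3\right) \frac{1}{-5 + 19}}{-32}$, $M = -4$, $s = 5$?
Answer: $\frac{i \sqrt{3327814}}{14} \approx 130.3 i$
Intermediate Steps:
$C = - \frac{1}{224}$ ($C = \frac{\left(5 - 3\right) \frac{1}{-5 + 19}}{-32} = \frac{2}{14} \left(- \frac{1}{32}\right) = 2 \cdot \frac{1}{14} \left(- \frac{1}{32}\right) = \frac{1}{7} \left(- \frac{1}{32}\right) = - \frac{1}{224} \approx -0.0044643$)
$d{\left(H,J \right)} = J^{2}$
$\sqrt{-16981 + - 33 C d{\left(7,M \right)}} = \sqrt{-16981 + \left(-33\right) \left(- \frac{1}{224}\right) \left(-4\right)^{2}} = \sqrt{-16981 + \frac{33}{224} \cdot 16} = \sqrt{-16981 + \frac{33}{14}} = \sqrt{- \frac{237701}{14}} = \frac{i \sqrt{3327814}}{14}$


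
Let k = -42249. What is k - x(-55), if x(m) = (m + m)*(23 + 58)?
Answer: -33339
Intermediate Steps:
x(m) = 162*m (x(m) = (2*m)*81 = 162*m)
k - x(-55) = -42249 - 162*(-55) = -42249 - 1*(-8910) = -42249 + 8910 = -33339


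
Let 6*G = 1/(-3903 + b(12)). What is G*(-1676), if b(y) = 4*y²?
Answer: 838/9981 ≈ 0.083960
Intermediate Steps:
G = -1/19962 (G = 1/(6*(-3903 + 4*12²)) = 1/(6*(-3903 + 4*144)) = 1/(6*(-3903 + 576)) = (⅙)/(-3327) = (⅙)*(-1/3327) = -1/19962 ≈ -5.0095e-5)
G*(-1676) = -1/19962*(-1676) = 838/9981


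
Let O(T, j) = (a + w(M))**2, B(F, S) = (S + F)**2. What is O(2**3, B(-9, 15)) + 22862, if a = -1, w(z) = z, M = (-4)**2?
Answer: 23087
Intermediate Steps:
M = 16
B(F, S) = (F + S)**2
O(T, j) = 225 (O(T, j) = (-1 + 16)**2 = 15**2 = 225)
O(2**3, B(-9, 15)) + 22862 = 225 + 22862 = 23087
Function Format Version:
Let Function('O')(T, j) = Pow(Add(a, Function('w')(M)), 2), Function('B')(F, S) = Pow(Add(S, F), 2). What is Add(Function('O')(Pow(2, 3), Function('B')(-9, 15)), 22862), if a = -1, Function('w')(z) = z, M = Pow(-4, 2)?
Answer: 23087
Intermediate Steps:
M = 16
Function('B')(F, S) = Pow(Add(F, S), 2)
Function('O')(T, j) = 225 (Function('O')(T, j) = Pow(Add(-1, 16), 2) = Pow(15, 2) = 225)
Add(Function('O')(Pow(2, 3), Function('B')(-9, 15)), 22862) = Add(225, 22862) = 23087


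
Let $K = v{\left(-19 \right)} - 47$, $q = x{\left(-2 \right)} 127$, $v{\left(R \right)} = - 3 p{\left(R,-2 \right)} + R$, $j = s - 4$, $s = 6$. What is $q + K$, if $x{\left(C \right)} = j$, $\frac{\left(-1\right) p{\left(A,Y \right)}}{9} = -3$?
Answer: $107$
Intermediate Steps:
$p{\left(A,Y \right)} = 27$ ($p{\left(A,Y \right)} = \left(-9\right) \left(-3\right) = 27$)
$j = 2$ ($j = 6 - 4 = 2$)
$x{\left(C \right)} = 2$
$v{\left(R \right)} = -81 + R$ ($v{\left(R \right)} = \left(-3\right) 27 + R = -81 + R$)
$q = 254$ ($q = 2 \cdot 127 = 254$)
$K = -147$ ($K = \left(-81 - 19\right) - 47 = -100 - 47 = -147$)
$q + K = 254 - 147 = 107$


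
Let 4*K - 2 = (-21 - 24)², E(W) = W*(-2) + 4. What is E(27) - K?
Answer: -2227/4 ≈ -556.75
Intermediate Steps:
E(W) = 4 - 2*W (E(W) = -2*W + 4 = 4 - 2*W)
K = 2027/4 (K = ½ + (-21 - 24)²/4 = ½ + (¼)*(-45)² = ½ + (¼)*2025 = ½ + 2025/4 = 2027/4 ≈ 506.75)
E(27) - K = (4 - 2*27) - 1*2027/4 = (4 - 54) - 2027/4 = -50 - 2027/4 = -2227/4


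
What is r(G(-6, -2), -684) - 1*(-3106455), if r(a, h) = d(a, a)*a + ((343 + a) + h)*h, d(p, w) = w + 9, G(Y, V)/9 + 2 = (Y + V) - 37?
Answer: 3804153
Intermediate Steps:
G(Y, V) = -351 + 9*V + 9*Y (G(Y, V) = -18 + 9*((Y + V) - 37) = -18 + 9*((V + Y) - 37) = -18 + 9*(-37 + V + Y) = -18 + (-333 + 9*V + 9*Y) = -351 + 9*V + 9*Y)
d(p, w) = 9 + w
r(a, h) = a*(9 + a) + h*(343 + a + h) (r(a, h) = (9 + a)*a + ((343 + a) + h)*h = a*(9 + a) + (343 + a + h)*h = a*(9 + a) + h*(343 + a + h))
r(G(-6, -2), -684) - 1*(-3106455) = ((-684)**2 + 343*(-684) + (-351 + 9*(-2) + 9*(-6))*(-684) + (-351 + 9*(-2) + 9*(-6))*(9 + (-351 + 9*(-2) + 9*(-6)))) - 1*(-3106455) = (467856 - 234612 + (-351 - 18 - 54)*(-684) + (-351 - 18 - 54)*(9 + (-351 - 18 - 54))) + 3106455 = (467856 - 234612 - 423*(-684) - 423*(9 - 423)) + 3106455 = (467856 - 234612 + 289332 - 423*(-414)) + 3106455 = (467856 - 234612 + 289332 + 175122) + 3106455 = 697698 + 3106455 = 3804153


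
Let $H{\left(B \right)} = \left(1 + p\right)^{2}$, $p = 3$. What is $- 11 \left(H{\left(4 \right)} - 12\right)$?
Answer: $-44$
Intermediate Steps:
$H{\left(B \right)} = 16$ ($H{\left(B \right)} = \left(1 + 3\right)^{2} = 4^{2} = 16$)
$- 11 \left(H{\left(4 \right)} - 12\right) = - 11 \left(16 - 12\right) = \left(-11\right) 4 = -44$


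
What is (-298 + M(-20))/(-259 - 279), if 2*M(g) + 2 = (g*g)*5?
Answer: -701/538 ≈ -1.3030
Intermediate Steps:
M(g) = -1 + 5*g²/2 (M(g) = -1 + ((g*g)*5)/2 = -1 + (g²*5)/2 = -1 + (5*g²)/2 = -1 + 5*g²/2)
(-298 + M(-20))/(-259 - 279) = (-298 + (-1 + (5/2)*(-20)²))/(-259 - 279) = (-298 + (-1 + (5/2)*400))/(-538) = (-298 + (-1 + 1000))*(-1/538) = (-298 + 999)*(-1/538) = 701*(-1/538) = -701/538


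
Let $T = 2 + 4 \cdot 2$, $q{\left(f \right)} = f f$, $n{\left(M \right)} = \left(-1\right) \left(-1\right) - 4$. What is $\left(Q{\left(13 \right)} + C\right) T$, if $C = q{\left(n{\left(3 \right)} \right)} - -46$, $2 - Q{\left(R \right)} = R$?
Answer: $440$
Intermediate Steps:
$n{\left(M \right)} = -3$ ($n{\left(M \right)} = 1 - 4 = -3$)
$Q{\left(R \right)} = 2 - R$
$q{\left(f \right)} = f^{2}$
$T = 10$ ($T = 2 + 8 = 10$)
$C = 55$ ($C = \left(-3\right)^{2} - -46 = 9 + 46 = 55$)
$\left(Q{\left(13 \right)} + C\right) T = \left(\left(2 - 13\right) + 55\right) 10 = \left(-11 + 55\right) 10 = 44 \cdot 10 = 440$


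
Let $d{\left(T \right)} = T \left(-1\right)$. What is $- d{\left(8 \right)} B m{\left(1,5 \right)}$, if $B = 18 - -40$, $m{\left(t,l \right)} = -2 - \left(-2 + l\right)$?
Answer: $-2320$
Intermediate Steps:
$d{\left(T \right)} = - T$
$m{\left(t,l \right)} = - l$
$B = 58$ ($B = 18 + 40 = 58$)
$- d{\left(8 \right)} B m{\left(1,5 \right)} = - \left(-1\right) 8 \cdot 58 \left(\left(-1\right) 5\right) = \left(-1\right) \left(-8\right) 58 \left(-5\right) = 8 \cdot 58 \left(-5\right) = 464 \left(-5\right) = -2320$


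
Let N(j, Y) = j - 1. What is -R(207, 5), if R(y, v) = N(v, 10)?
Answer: -4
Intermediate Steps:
N(j, Y) = -1 + j
R(y, v) = -1 + v
-R(207, 5) = -(-1 + 5) = -1*4 = -4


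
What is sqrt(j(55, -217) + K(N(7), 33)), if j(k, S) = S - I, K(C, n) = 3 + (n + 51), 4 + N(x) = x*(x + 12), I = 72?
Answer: I*sqrt(202) ≈ 14.213*I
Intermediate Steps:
N(x) = -4 + x*(12 + x) (N(x) = -4 + x*(x + 12) = -4 + x*(12 + x))
K(C, n) = 54 + n (K(C, n) = 3 + (51 + n) = 54 + n)
j(k, S) = -72 + S (j(k, S) = S - 1*72 = S - 72 = -72 + S)
sqrt(j(55, -217) + K(N(7), 33)) = sqrt((-72 - 217) + (54 + 33)) = sqrt(-289 + 87) = sqrt(-202) = I*sqrt(202)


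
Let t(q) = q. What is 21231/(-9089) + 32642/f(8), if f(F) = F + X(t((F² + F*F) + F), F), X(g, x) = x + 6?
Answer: 148108028/99979 ≈ 1481.4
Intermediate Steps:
X(g, x) = 6 + x
f(F) = 6 + 2*F (f(F) = F + (6 + F) = 6 + 2*F)
21231/(-9089) + 32642/f(8) = 21231/(-9089) + 32642/(6 + 2*8) = 21231*(-1/9089) + 32642/(6 + 16) = -21231/9089 + 32642/22 = -21231/9089 + 32642*(1/22) = -21231/9089 + 16321/11 = 148108028/99979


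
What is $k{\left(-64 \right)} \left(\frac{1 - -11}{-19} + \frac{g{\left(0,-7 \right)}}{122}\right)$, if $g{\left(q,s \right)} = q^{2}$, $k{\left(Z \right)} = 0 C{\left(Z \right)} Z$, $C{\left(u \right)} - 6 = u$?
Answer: $0$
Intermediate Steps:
$C{\left(u \right)} = 6 + u$
$k{\left(Z \right)} = 0$ ($k{\left(Z \right)} = 0 \left(6 + Z\right) Z = 0 Z = 0$)
$k{\left(-64 \right)} \left(\frac{1 - -11}{-19} + \frac{g{\left(0,-7 \right)}}{122}\right) = 0 \left(\frac{1 - -11}{-19} + \frac{0^{2}}{122}\right) = 0 \left(\left(1 + 11\right) \left(- \frac{1}{19}\right) + 0 \cdot \frac{1}{122}\right) = 0 \left(12 \left(- \frac{1}{19}\right) + 0\right) = 0 \left(- \frac{12}{19} + 0\right) = 0 \left(- \frac{12}{19}\right) = 0$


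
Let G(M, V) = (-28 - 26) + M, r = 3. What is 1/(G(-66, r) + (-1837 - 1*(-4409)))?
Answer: 1/2452 ≈ 0.00040783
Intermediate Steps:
G(M, V) = -54 + M
1/(G(-66, r) + (-1837 - 1*(-4409))) = 1/((-54 - 66) + (-1837 - 1*(-4409))) = 1/(-120 + (-1837 + 4409)) = 1/(-120 + 2572) = 1/2452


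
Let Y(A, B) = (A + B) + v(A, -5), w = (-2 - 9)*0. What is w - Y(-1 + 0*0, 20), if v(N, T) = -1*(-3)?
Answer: -22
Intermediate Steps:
v(N, T) = 3
w = 0 (w = -11*0 = 0)
Y(A, B) = 3 + A + B (Y(A, B) = (A + B) + 3 = 3 + A + B)
w - Y(-1 + 0*0, 20) = 0 - (3 + (-1 + 0*0) + 20) = 0 - (3 + (-1 + 0) + 20) = 0 - (3 - 1 + 20) = 0 - 1*22 = 0 - 22 = -22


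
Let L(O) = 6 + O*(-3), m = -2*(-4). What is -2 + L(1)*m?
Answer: 22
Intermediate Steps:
m = 8
L(O) = 6 - 3*O
-2 + L(1)*m = -2 + (6 - 3*1)*8 = -2 + (6 - 3)*8 = -2 + 3*8 = -2 + 24 = 22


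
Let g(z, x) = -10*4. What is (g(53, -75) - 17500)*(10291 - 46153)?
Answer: 629019480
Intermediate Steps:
g(z, x) = -40
(g(53, -75) - 17500)*(10291 - 46153) = (-40 - 17500)*(10291 - 46153) = -17540*(-35862) = 629019480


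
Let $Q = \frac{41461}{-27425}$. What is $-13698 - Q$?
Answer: $- \frac{375626189}{27425} \approx -13696.0$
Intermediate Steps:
$Q = - \frac{41461}{27425}$ ($Q = 41461 \left(- \frac{1}{27425}\right) = - \frac{41461}{27425} \approx -1.5118$)
$-13698 - Q = -13698 - - \frac{41461}{27425} = -13698 + \frac{41461}{27425} = - \frac{375626189}{27425}$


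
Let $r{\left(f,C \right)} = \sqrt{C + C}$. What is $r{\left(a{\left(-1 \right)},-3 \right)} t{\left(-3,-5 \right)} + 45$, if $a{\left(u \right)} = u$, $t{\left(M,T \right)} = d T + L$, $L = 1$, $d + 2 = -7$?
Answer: $45 + 46 i \sqrt{6} \approx 45.0 + 112.68 i$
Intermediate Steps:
$d = -9$ ($d = -2 - 7 = -9$)
$t{\left(M,T \right)} = 1 - 9 T$ ($t{\left(M,T \right)} = - 9 T + 1 = 1 - 9 T$)
$r{\left(f,C \right)} = \sqrt{2} \sqrt{C}$ ($r{\left(f,C \right)} = \sqrt{2 C} = \sqrt{2} \sqrt{C}$)
$r{\left(a{\left(-1 \right)},-3 \right)} t{\left(-3,-5 \right)} + 45 = \sqrt{2} \sqrt{-3} \left(1 - -45\right) + 45 = \sqrt{2} i \sqrt{3} \left(1 + 45\right) + 45 = i \sqrt{6} \cdot 46 + 45 = 46 i \sqrt{6} + 45 = 45 + 46 i \sqrt{6}$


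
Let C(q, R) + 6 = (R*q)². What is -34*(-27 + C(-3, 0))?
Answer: 1122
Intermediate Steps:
C(q, R) = -6 + R²*q² (C(q, R) = -6 + (R*q)² = -6 + R²*q²)
-34*(-27 + C(-3, 0)) = -34*(-27 + (-6 + 0²*(-3)²)) = -34*(-27 + (-6 + 0*9)) = -34*(-27 + (-6 + 0)) = -34*(-27 - 6) = -34*(-33) = 1122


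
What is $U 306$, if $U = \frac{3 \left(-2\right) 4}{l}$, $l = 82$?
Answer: $- \frac{3672}{41} \approx -89.561$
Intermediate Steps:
$U = - \frac{12}{41}$ ($U = \frac{3 \left(-2\right) 4}{82} = \left(-6\right) 4 \cdot \frac{1}{82} = \left(-24\right) \frac{1}{82} = - \frac{12}{41} \approx -0.29268$)
$U 306 = \left(- \frac{12}{41}\right) 306 = - \frac{3672}{41}$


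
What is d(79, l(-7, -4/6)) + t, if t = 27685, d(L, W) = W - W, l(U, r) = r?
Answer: 27685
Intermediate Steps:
d(L, W) = 0
d(79, l(-7, -4/6)) + t = 0 + 27685 = 27685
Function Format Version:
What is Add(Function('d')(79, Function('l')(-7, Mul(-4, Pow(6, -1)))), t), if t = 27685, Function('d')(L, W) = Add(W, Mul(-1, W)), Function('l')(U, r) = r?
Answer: 27685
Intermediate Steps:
Function('d')(L, W) = 0
Add(Function('d')(79, Function('l')(-7, Mul(-4, Pow(6, -1)))), t) = Add(0, 27685) = 27685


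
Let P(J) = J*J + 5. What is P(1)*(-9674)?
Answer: -58044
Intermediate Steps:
P(J) = 5 + J² (P(J) = J² + 5 = 5 + J²)
P(1)*(-9674) = (5 + 1²)*(-9674) = (5 + 1)*(-9674) = 6*(-9674) = -58044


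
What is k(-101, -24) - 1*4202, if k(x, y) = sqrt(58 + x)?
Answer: -4202 + I*sqrt(43) ≈ -4202.0 + 6.5574*I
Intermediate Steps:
k(-101, -24) - 1*4202 = sqrt(58 - 101) - 1*4202 = sqrt(-43) - 4202 = I*sqrt(43) - 4202 = -4202 + I*sqrt(43)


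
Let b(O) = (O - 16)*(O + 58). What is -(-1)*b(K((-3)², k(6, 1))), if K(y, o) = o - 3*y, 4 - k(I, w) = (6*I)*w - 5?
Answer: -280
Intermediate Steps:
k(I, w) = 9 - 6*I*w (k(I, w) = 4 - ((6*I)*w - 5) = 4 - (6*I*w - 5) = 4 - (-5 + 6*I*w) = 4 + (5 - 6*I*w) = 9 - 6*I*w)
b(O) = (-16 + O)*(58 + O)
-(-1)*b(K((-3)², k(6, 1))) = -(-1)*(-928 + ((9 - 6*6*1) - 3*(-3)²)² + 42*((9 - 6*6*1) - 3*(-3)²)) = -(-1)*(-928 + ((9 - 36) - 3*9)² + 42*((9 - 36) - 3*9)) = -(-1)*(-928 + (-27 - 27)² + 42*(-27 - 27)) = -(-1)*(-928 + (-54)² + 42*(-54)) = -(-1)*(-928 + 2916 - 2268) = -(-1)*(-280) = -1*280 = -280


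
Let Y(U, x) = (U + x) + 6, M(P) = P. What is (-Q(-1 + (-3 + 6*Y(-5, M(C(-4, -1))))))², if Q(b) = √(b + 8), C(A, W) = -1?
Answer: 4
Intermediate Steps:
Y(U, x) = 6 + U + x
Q(b) = √(8 + b)
(-Q(-1 + (-3 + 6*Y(-5, M(C(-4, -1))))))² = (-√(8 + (-1 + (-3 + 6*(6 - 5 - 1)))))² = (-√(8 + (-1 + (-3 + 6*0))))² = (-√(8 + (-1 + (-3 + 0))))² = (-√(8 + (-1 - 3)))² = (-√(8 - 4))² = (-√4)² = (-1*2)² = (-2)² = 4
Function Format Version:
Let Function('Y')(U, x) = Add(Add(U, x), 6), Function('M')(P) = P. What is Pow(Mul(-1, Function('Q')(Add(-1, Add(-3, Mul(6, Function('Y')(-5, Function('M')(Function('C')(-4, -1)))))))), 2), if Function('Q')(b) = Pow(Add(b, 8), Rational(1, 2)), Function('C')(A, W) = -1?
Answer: 4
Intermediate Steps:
Function('Y')(U, x) = Add(6, U, x)
Function('Q')(b) = Pow(Add(8, b), Rational(1, 2))
Pow(Mul(-1, Function('Q')(Add(-1, Add(-3, Mul(6, Function('Y')(-5, Function('M')(Function('C')(-4, -1)))))))), 2) = Pow(Mul(-1, Pow(Add(8, Add(-1, Add(-3, Mul(6, Add(6, -5, -1))))), Rational(1, 2))), 2) = Pow(Mul(-1, Pow(Add(8, Add(-1, Add(-3, Mul(6, 0)))), Rational(1, 2))), 2) = Pow(Mul(-1, Pow(Add(8, Add(-1, Add(-3, 0))), Rational(1, 2))), 2) = Pow(Mul(-1, Pow(Add(8, Add(-1, -3)), Rational(1, 2))), 2) = Pow(Mul(-1, Pow(Add(8, -4), Rational(1, 2))), 2) = Pow(Mul(-1, Pow(4, Rational(1, 2))), 2) = Pow(Mul(-1, 2), 2) = Pow(-2, 2) = 4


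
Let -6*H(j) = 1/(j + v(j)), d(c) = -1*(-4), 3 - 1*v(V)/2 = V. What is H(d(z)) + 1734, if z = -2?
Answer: 20807/12 ≈ 1733.9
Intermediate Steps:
v(V) = 6 - 2*V
d(c) = 4
H(j) = -1/(6*(6 - j)) (H(j) = -1/(6*(j + (6 - 2*j))) = -1/(6*(6 - j)))
H(d(z)) + 1734 = 1/(6*(-6 + 4)) + 1734 = (⅙)/(-2) + 1734 = (⅙)*(-½) + 1734 = -1/12 + 1734 = 20807/12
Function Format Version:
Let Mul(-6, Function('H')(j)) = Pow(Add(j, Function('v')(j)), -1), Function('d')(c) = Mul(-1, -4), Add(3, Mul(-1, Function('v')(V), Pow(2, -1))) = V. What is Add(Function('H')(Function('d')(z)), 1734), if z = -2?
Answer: Rational(20807, 12) ≈ 1733.9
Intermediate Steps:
Function('v')(V) = Add(6, Mul(-2, V))
Function('d')(c) = 4
Function('H')(j) = Mul(Rational(-1, 6), Pow(Add(6, Mul(-1, j)), -1)) (Function('H')(j) = Mul(Rational(-1, 6), Pow(Add(j, Add(6, Mul(-2, j))), -1)) = Mul(Rational(-1, 6), Pow(Add(6, Mul(-1, j)), -1)))
Add(Function('H')(Function('d')(z)), 1734) = Add(Mul(Rational(1, 6), Pow(Add(-6, 4), -1)), 1734) = Add(Mul(Rational(1, 6), Pow(-2, -1)), 1734) = Add(Mul(Rational(1, 6), Rational(-1, 2)), 1734) = Add(Rational(-1, 12), 1734) = Rational(20807, 12)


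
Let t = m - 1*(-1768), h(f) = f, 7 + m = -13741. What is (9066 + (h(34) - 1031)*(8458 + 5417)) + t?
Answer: -13836289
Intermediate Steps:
m = -13748 (m = -7 - 13741 = -13748)
t = -11980 (t = -13748 - 1*(-1768) = -13748 + 1768 = -11980)
(9066 + (h(34) - 1031)*(8458 + 5417)) + t = (9066 + (34 - 1031)*(8458 + 5417)) - 11980 = (9066 - 997*13875) - 11980 = (9066 - 13833375) - 11980 = -13824309 - 11980 = -13836289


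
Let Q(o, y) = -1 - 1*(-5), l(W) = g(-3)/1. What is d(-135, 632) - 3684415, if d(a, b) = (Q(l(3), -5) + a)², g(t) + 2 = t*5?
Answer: -3667254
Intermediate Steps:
g(t) = -2 + 5*t (g(t) = -2 + t*5 = -2 + 5*t)
l(W) = -17 (l(W) = (-2 + 5*(-3))/1 = (-2 - 15)*1 = -17*1 = -17)
Q(o, y) = 4 (Q(o, y) = -1 + 5 = 4)
d(a, b) = (4 + a)²
d(-135, 632) - 3684415 = (4 - 135)² - 3684415 = (-131)² - 3684415 = 17161 - 3684415 = -3667254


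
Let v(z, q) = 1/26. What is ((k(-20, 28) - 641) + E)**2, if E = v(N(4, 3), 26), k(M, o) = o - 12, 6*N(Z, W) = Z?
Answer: 264030001/676 ≈ 3.9058e+5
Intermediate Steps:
N(Z, W) = Z/6
v(z, q) = 1/26
k(M, o) = -12 + o
E = 1/26 ≈ 0.038462
((k(-20, 28) - 641) + E)**2 = (((-12 + 28) - 641) + 1/26)**2 = ((16 - 641) + 1/26)**2 = (-625 + 1/26)**2 = (-16249/26)**2 = 264030001/676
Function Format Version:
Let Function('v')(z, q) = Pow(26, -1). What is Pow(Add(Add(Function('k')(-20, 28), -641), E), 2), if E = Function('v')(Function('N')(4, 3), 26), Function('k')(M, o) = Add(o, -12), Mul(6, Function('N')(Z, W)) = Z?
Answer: Rational(264030001, 676) ≈ 3.9058e+5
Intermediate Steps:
Function('N')(Z, W) = Mul(Rational(1, 6), Z)
Function('v')(z, q) = Rational(1, 26)
Function('k')(M, o) = Add(-12, o)
E = Rational(1, 26) ≈ 0.038462
Pow(Add(Add(Function('k')(-20, 28), -641), E), 2) = Pow(Add(Add(Add(-12, 28), -641), Rational(1, 26)), 2) = Pow(Add(Add(16, -641), Rational(1, 26)), 2) = Pow(Add(-625, Rational(1, 26)), 2) = Pow(Rational(-16249, 26), 2) = Rational(264030001, 676)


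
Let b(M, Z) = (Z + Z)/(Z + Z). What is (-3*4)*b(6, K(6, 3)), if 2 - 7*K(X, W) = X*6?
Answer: -12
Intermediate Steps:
K(X, W) = 2/7 - 6*X/7 (K(X, W) = 2/7 - X*6/7 = 2/7 - 6*X/7)
b(M, Z) = 1 (b(M, Z) = (2*Z)/((2*Z)) = (2*Z)*(1/(2*Z)) = 1)
(-3*4)*b(6, K(6, 3)) = -3*4*1 = -12*1 = -12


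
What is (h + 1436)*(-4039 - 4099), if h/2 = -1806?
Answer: 17708288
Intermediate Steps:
h = -3612 (h = 2*(-1806) = -3612)
(h + 1436)*(-4039 - 4099) = (-3612 + 1436)*(-4039 - 4099) = -2176*(-8138) = 17708288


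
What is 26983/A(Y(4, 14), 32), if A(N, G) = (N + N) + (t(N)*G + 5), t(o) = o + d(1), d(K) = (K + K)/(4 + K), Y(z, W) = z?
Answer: 134915/769 ≈ 175.44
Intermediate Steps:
d(K) = 2*K/(4 + K) (d(K) = (2*K)/(4 + K) = 2*K/(4 + K))
t(o) = 2/5 + o (t(o) = o + 2*1/(4 + 1) = o + 2*1/5 = o + 2*1*(1/5) = o + 2/5 = 2/5 + o)
A(N, G) = 5 + 2*N + G*(2/5 + N) (A(N, G) = (N + N) + ((2/5 + N)*G + 5) = 2*N + (G*(2/5 + N) + 5) = 2*N + (5 + G*(2/5 + N)) = 5 + 2*N + G*(2/5 + N))
26983/A(Y(4, 14), 32) = 26983/(5 + 2*4 + (1/5)*32*(2 + 5*4)) = 26983/(5 + 8 + (1/5)*32*(2 + 20)) = 26983/(5 + 8 + (1/5)*32*22) = 26983/(5 + 8 + 704/5) = 26983/(769/5) = 26983*(5/769) = 134915/769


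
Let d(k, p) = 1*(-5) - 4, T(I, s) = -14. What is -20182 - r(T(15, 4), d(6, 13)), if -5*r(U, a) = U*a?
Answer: -100784/5 ≈ -20157.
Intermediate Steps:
d(k, p) = -9 (d(k, p) = -5 - 4 = -9)
r(U, a) = -U*a/5
-20182 - r(T(15, 4), d(6, 13)) = -20182 - (-1)*(-14)*(-9)/5 = -20182 - 1*(-126/5) = -20182 + 126/5 = -100784/5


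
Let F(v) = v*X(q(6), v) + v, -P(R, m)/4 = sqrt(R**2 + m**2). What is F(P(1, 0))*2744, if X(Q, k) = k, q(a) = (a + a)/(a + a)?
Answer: 32928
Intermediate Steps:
P(R, m) = -4*sqrt(R**2 + m**2)
q(a) = 1 (q(a) = (2*a)/((2*a)) = (2*a)*(1/(2*a)) = 1)
F(v) = v + v**2 (F(v) = v*v + v = v**2 + v = v + v**2)
F(P(1, 0))*2744 = ((-4*sqrt(1**2 + 0**2))*(1 - 4*sqrt(1**2 + 0**2)))*2744 = ((-4*sqrt(1 + 0))*(1 - 4*sqrt(1 + 0)))*2744 = ((-4*sqrt(1))*(1 - 4*sqrt(1)))*2744 = ((-4*1)*(1 - 4*1))*2744 = -4*(1 - 4)*2744 = -4*(-3)*2744 = 12*2744 = 32928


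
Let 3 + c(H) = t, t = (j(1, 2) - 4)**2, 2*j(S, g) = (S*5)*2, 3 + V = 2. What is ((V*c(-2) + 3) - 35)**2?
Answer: 900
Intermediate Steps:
V = -1 (V = -3 + 2 = -1)
j(S, g) = 5*S (j(S, g) = ((S*5)*2)/2 = ((5*S)*2)/2 = (10*S)/2 = 5*S)
t = 1 (t = (5*1 - 4)**2 = (5 - 4)**2 = 1**2 = 1)
c(H) = -2 (c(H) = -3 + 1 = -2)
((V*c(-2) + 3) - 35)**2 = ((-1*(-2) + 3) - 35)**2 = ((2 + 3) - 35)**2 = (5 - 35)**2 = (-30)**2 = 900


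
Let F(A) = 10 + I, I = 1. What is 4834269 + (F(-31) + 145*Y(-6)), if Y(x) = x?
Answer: 4833410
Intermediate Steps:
F(A) = 11 (F(A) = 10 + 1 = 11)
4834269 + (F(-31) + 145*Y(-6)) = 4834269 + (11 + 145*(-6)) = 4834269 + (11 - 870) = 4834269 - 859 = 4833410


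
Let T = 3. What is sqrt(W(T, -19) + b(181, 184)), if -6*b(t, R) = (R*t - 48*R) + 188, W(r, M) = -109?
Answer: I*sqrt(4219) ≈ 64.954*I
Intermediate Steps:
b(t, R) = -94/3 + 8*R - R*t/6 (b(t, R) = -((R*t - 48*R) + 188)/6 = -((-48*R + R*t) + 188)/6 = -(188 - 48*R + R*t)/6 = -94/3 + 8*R - R*t/6)
sqrt(W(T, -19) + b(181, 184)) = sqrt(-109 + (-94/3 + 8*184 - 1/6*184*181)) = sqrt(-109 + (-94/3 + 1472 - 16652/3)) = sqrt(-109 - 4110) = sqrt(-4219) = I*sqrt(4219)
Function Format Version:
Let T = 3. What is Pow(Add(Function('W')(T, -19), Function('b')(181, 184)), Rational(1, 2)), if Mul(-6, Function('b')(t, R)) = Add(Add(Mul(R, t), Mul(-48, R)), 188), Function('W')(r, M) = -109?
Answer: Mul(I, Pow(4219, Rational(1, 2))) ≈ Mul(64.954, I)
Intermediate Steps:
Function('b')(t, R) = Add(Rational(-94, 3), Mul(8, R), Mul(Rational(-1, 6), R, t)) (Function('b')(t, R) = Mul(Rational(-1, 6), Add(Add(Mul(R, t), Mul(-48, R)), 188)) = Mul(Rational(-1, 6), Add(Add(Mul(-48, R), Mul(R, t)), 188)) = Mul(Rational(-1, 6), Add(188, Mul(-48, R), Mul(R, t))) = Add(Rational(-94, 3), Mul(8, R), Mul(Rational(-1, 6), R, t)))
Pow(Add(Function('W')(T, -19), Function('b')(181, 184)), Rational(1, 2)) = Pow(Add(-109, Add(Rational(-94, 3), Mul(8, 184), Mul(Rational(-1, 6), 184, 181))), Rational(1, 2)) = Pow(Add(-109, Add(Rational(-94, 3), 1472, Rational(-16652, 3))), Rational(1, 2)) = Pow(Add(-109, -4110), Rational(1, 2)) = Pow(-4219, Rational(1, 2)) = Mul(I, Pow(4219, Rational(1, 2)))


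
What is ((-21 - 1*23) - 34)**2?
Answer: 6084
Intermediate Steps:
((-21 - 1*23) - 34)**2 = ((-21 - 23) - 34)**2 = (-44 - 34)**2 = (-78)**2 = 6084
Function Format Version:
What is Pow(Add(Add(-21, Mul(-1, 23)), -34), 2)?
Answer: 6084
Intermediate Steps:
Pow(Add(Add(-21, Mul(-1, 23)), -34), 2) = Pow(Add(Add(-21, -23), -34), 2) = Pow(Add(-44, -34), 2) = Pow(-78, 2) = 6084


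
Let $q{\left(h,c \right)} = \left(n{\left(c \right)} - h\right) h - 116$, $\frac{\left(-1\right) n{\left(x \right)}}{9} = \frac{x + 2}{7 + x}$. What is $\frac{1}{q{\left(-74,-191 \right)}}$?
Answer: $- \frac{92}{451527} \approx -0.00020375$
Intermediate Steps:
$n{\left(x \right)} = - \frac{9 \left(2 + x\right)}{7 + x}$ ($n{\left(x \right)} = - 9 \frac{x + 2}{7 + x} = - 9 \frac{2 + x}{7 + x} = - \frac{9 \left(2 + x\right)}{7 + x}$)
$q{\left(h,c \right)} = -116 + h \left(- h + \frac{9 \left(-2 - c\right)}{7 + c}\right)$ ($q{\left(h,c \right)} = \left(\frac{9 \left(-2 - c\right)}{7 + c} - h\right) h - 116 = \left(- h + \frac{9 \left(-2 - c\right)}{7 + c}\right) h - 116 = h \left(- h + \frac{9 \left(-2 - c\right)}{7 + c}\right) - 116 = -116 + h \left(- h + \frac{9 \left(-2 - c\right)}{7 + c}\right)$)
$\frac{1}{q{\left(-74,-191 \right)}} = \frac{1}{\frac{1}{7 - 191} \left(\left(-116 - \left(-74\right)^{2}\right) \left(7 - 191\right) - - 666 \left(2 - 191\right)\right)} = \frac{1}{\frac{1}{-184} \left(\left(-116 - 5476\right) \left(-184\right) - \left(-666\right) \left(-189\right)\right)} = \frac{1}{\left(- \frac{1}{184}\right) \left(\left(-116 - 5476\right) \left(-184\right) - 125874\right)} = \frac{1}{\left(- \frac{1}{184}\right) \left(\left(-5592\right) \left(-184\right) - 125874\right)} = \frac{1}{\left(- \frac{1}{184}\right) \left(1028928 - 125874\right)} = \frac{1}{\left(- \frac{1}{184}\right) 903054} = \frac{1}{- \frac{451527}{92}} = - \frac{92}{451527}$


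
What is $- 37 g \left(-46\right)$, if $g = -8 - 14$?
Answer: $-37444$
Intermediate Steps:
$g = -22$
$- 37 g \left(-46\right) = \left(-37\right) \left(-22\right) \left(-46\right) = 814 \left(-46\right) = -37444$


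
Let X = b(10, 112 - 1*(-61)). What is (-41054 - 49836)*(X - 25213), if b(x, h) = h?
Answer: 2275885600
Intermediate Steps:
X = 173 (X = 112 - 1*(-61) = 112 + 61 = 173)
(-41054 - 49836)*(X - 25213) = (-41054 - 49836)*(173 - 25213) = -90890*(-25040) = 2275885600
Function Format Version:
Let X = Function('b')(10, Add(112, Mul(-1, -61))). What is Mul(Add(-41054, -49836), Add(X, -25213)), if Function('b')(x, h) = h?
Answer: 2275885600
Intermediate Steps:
X = 173 (X = Add(112, Mul(-1, -61)) = Add(112, 61) = 173)
Mul(Add(-41054, -49836), Add(X, -25213)) = Mul(Add(-41054, -49836), Add(173, -25213)) = Mul(-90890, -25040) = 2275885600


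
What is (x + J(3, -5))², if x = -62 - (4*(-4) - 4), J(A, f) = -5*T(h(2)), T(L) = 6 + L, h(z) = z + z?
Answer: 8464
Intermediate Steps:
h(z) = 2*z
J(A, f) = -50 (J(A, f) = -5*(6 + 2*2) = -5*(6 + 4) = -5*10 = -50)
x = -42 (x = -62 - (-16 - 4) = -62 - 1*(-20) = -62 + 20 = -42)
(x + J(3, -5))² = (-42 - 50)² = (-92)² = 8464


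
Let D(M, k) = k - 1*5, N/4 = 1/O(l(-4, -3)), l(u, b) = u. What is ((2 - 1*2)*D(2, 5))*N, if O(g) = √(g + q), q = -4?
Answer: 0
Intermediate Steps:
O(g) = √(-4 + g) (O(g) = √(g - 4) = √(-4 + g))
N = -I*√2 (N = 4/(√(-4 - 4)) = 4/(√(-8)) = 4/((2*I*√2)) = 4*(-I*√2/4) = -I*√2 ≈ -1.4142*I)
D(M, k) = -5 + k (D(M, k) = k - 5 = -5 + k)
((2 - 1*2)*D(2, 5))*N = ((2 - 1*2)*(-5 + 5))*(-I*√2) = ((2 - 2)*0)*(-I*√2) = (0*0)*(-I*√2) = 0*(-I*√2) = 0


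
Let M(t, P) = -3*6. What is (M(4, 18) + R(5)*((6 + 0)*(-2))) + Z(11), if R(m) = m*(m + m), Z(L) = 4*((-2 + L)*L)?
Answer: -222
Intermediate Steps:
M(t, P) = -18
Z(L) = 4*L*(-2 + L) (Z(L) = 4*(L*(-2 + L)) = 4*L*(-2 + L))
R(m) = 2*m**2 (R(m) = m*(2*m) = 2*m**2)
(M(4, 18) + R(5)*((6 + 0)*(-2))) + Z(11) = (-18 + (2*5**2)*((6 + 0)*(-2))) + 4*11*(-2 + 11) = (-18 + (2*25)*(6*(-2))) + 4*11*9 = (-18 + 50*(-12)) + 396 = (-18 - 600) + 396 = -618 + 396 = -222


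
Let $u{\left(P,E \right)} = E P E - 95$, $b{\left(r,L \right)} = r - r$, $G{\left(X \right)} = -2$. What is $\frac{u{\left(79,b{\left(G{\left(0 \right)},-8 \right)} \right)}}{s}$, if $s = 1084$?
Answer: $- \frac{95}{1084} \approx -0.087638$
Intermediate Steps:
$b{\left(r,L \right)} = 0$
$u{\left(P,E \right)} = -95 + P E^{2}$ ($u{\left(P,E \right)} = P E^{2} - 95 = -95 + P E^{2}$)
$\frac{u{\left(79,b{\left(G{\left(0 \right)},-8 \right)} \right)}}{s} = \frac{-95 + 79 \cdot 0^{2}}{1084} = \left(-95 + 79 \cdot 0\right) \frac{1}{1084} = \left(-95 + 0\right) \frac{1}{1084} = \left(-95\right) \frac{1}{1084} = - \frac{95}{1084}$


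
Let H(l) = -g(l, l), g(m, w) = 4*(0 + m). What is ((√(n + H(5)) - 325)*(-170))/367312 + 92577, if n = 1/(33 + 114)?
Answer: 17002349137/183656 - 85*I*√8817/3856776 ≈ 92577.0 - 0.0020695*I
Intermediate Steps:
n = 1/147 ≈ 0.0068027
g(m, w) = 4*m
H(l) = -4*l
((√(n + H(5)) - 325)*(-170))/367312 + 92577 = ((√(1/147 - 4*5) - 325)*(-170))/367312 + 92577 = ((√(1/147 - 20) - 325)*(-170))*(1/367312) + 92577 = ((√(-2939/147) - 325)*(-170))*(1/367312) + 92577 = ((I*√8817/21 - 325)*(-170))*(1/367312) + 92577 = ((-325 + I*√8817/21)*(-170))*(1/367312) + 92577 = (55250 - 170*I*√8817/21)*(1/367312) + 92577 = (27625/183656 - 85*I*√8817/3856776) + 92577 = 17002349137/183656 - 85*I*√8817/3856776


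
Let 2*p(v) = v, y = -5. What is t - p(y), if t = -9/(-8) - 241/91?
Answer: 711/728 ≈ 0.97665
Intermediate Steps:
p(v) = v/2
t = -1109/728 (t = -9*(-1/8) - 241*1/91 = 9/8 - 241/91 = -1109/728 ≈ -1.5234)
t - p(y) = -1109/728 - (-5)/2 = -1109/728 - 1*(-5/2) = -1109/728 + 5/2 = 711/728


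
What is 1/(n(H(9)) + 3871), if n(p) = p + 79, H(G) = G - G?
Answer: 1/3950 ≈ 0.00025316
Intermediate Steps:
H(G) = 0
n(p) = 79 + p
1/(n(H(9)) + 3871) = 1/((79 + 0) + 3871) = 1/(79 + 3871) = 1/3950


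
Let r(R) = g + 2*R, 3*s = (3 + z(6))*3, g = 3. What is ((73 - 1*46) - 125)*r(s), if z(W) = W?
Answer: -2058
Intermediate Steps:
s = 9 (s = ((3 + 6)*3)/3 = (9*3)/3 = (⅓)*27 = 9)
r(R) = 3 + 2*R
((73 - 1*46) - 125)*r(s) = ((73 - 1*46) - 125)*(3 + 2*9) = ((73 - 46) - 125)*(3 + 18) = (27 - 125)*21 = -98*21 = -2058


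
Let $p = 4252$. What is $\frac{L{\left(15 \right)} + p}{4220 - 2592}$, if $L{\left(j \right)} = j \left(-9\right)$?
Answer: $\frac{4117}{1628} \approx 2.5289$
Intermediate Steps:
$L{\left(j \right)} = - 9 j$
$\frac{L{\left(15 \right)} + p}{4220 - 2592} = \frac{\left(-9\right) 15 + 4252}{4220 - 2592} = \frac{-135 + 4252}{1628} = 4117 \cdot \frac{1}{1628} = \frac{4117}{1628}$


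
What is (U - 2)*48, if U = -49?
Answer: -2448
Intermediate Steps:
(U - 2)*48 = (-49 - 2)*48 = -51*48 = -2448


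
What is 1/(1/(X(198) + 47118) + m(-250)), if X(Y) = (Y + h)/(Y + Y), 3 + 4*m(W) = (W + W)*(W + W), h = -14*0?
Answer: 376948/23558967297 ≈ 1.6000e-5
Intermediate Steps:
h = 0
m(W) = -¾ + W² (m(W) = -¾ + ((W + W)*(W + W))/4 = -¾ + ((2*W)*(2*W))/4 = -¾ + (4*W²)/4 = -¾ + W²)
X(Y) = ½ (X(Y) = (Y + 0)/(Y + Y) = Y/((2*Y)) = Y*(1/(2*Y)) = ½)
1/(1/(X(198) + 47118) + m(-250)) = 1/(1/(½ + 47118) + (-¾ + (-250)²)) = 1/(1/(94237/2) + (-¾ + 62500)) = 1/(2/94237 + 249997/4) = 1/(23558967297/376948) = 376948/23558967297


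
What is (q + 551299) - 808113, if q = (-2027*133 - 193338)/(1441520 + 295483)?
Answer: -446087151371/1737003 ≈ -2.5681e+5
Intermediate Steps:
q = -462929/1737003 (q = (-269591 - 193338)/1737003 = -462929*1/1737003 = -462929/1737003 ≈ -0.26651)
(q + 551299) - 808113 = (-462929/1737003 + 551299) - 808113 = 957607553968/1737003 - 808113 = -446087151371/1737003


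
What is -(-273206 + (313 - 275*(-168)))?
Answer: 226693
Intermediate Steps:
-(-273206 + (313 - 275*(-168))) = -(-273206 + (313 + 46200)) = -(-273206 + 46513) = -1*(-226693) = 226693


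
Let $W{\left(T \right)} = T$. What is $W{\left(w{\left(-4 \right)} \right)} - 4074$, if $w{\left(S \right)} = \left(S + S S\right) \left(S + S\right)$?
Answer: $-4170$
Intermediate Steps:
$w{\left(S \right)} = 2 S \left(S + S^{2}\right)$ ($w{\left(S \right)} = \left(S + S^{2}\right) 2 S = 2 S \left(S + S^{2}\right)$)
$W{\left(w{\left(-4 \right)} \right)} - 4074 = 2 \left(-4\right)^{2} \left(1 - 4\right) - 4074 = 2 \cdot 16 \left(-3\right) - 4074 = -96 - 4074 = -4170$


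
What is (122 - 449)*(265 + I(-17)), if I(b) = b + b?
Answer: -75537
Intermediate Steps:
I(b) = 2*b
(122 - 449)*(265 + I(-17)) = (122 - 449)*(265 + 2*(-17)) = -327*(265 - 34) = -327*231 = -75537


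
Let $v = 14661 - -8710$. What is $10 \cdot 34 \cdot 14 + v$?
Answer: $28131$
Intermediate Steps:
$v = 23371$ ($v = 14661 + 8710 = 23371$)
$10 \cdot 34 \cdot 14 + v = 10 \cdot 34 \cdot 14 + 23371 = 340 \cdot 14 + 23371 = 4760 + 23371 = 28131$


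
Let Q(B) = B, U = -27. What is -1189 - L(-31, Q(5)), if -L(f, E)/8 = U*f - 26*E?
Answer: 4467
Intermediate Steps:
L(f, E) = 208*E + 216*f (L(f, E) = -8*(-27*f - 26*E) = 208*E + 216*f)
-1189 - L(-31, Q(5)) = -1189 - (208*5 + 216*(-31)) = -1189 - (1040 - 6696) = -1189 - 1*(-5656) = -1189 + 5656 = 4467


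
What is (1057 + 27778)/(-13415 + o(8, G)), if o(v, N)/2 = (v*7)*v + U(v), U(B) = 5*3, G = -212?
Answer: -28835/12489 ≈ -2.3088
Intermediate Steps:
U(B) = 15
o(v, N) = 30 + 14*v**2 (o(v, N) = 2*((v*7)*v + 15) = 2*((7*v)*v + 15) = 2*(7*v**2 + 15) = 2*(15 + 7*v**2) = 30 + 14*v**2)
(1057 + 27778)/(-13415 + o(8, G)) = (1057 + 27778)/(-13415 + (30 + 14*8**2)) = 28835/(-13415 + (30 + 14*64)) = 28835/(-13415 + (30 + 896)) = 28835/(-13415 + 926) = 28835/(-12489) = 28835*(-1/12489) = -28835/12489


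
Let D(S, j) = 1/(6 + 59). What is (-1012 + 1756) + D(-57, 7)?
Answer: 48361/65 ≈ 744.02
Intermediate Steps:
D(S, j) = 1/65
(-1012 + 1756) + D(-57, 7) = (-1012 + 1756) + 1/65 = 744 + 1/65 = 48361/65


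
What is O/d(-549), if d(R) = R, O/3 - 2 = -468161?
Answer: 156053/61 ≈ 2558.2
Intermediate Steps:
O = -1404477 (O = 6 + 3*(-468161) = 6 - 1404483 = -1404477)
O/d(-549) = -1404477/(-549) = -1404477*(-1/549) = 156053/61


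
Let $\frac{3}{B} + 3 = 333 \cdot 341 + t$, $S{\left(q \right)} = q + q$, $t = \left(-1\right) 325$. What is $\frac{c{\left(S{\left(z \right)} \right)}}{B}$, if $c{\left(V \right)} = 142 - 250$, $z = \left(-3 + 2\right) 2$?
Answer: $-4076100$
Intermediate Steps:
$t = -325$
$z = -2$ ($z = \left(-1\right) 2 = -2$)
$S{\left(q \right)} = 2 q$
$c{\left(V \right)} = -108$ ($c{\left(V \right)} = 142 - 250 = -108$)
$B = \frac{3}{113225}$ ($B = \frac{3}{-3 + \left(333 \cdot 341 - 325\right)} = \frac{3}{-3 + \left(113553 - 325\right)} = \frac{3}{-3 + 113228} = \frac{3}{113225} \approx 2.6496 \cdot 10^{-5}$)
$\frac{c{\left(S{\left(z \right)} \right)}}{B} = - \frac{108}{\frac{3}{113225}} = \left(-108\right) \frac{113225}{3} = -4076100$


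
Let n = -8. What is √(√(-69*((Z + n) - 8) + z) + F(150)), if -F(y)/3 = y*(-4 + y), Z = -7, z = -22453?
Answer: √(-65700 + I*√20866) ≈ 0.282 + 256.32*I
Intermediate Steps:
F(y) = -3*y*(-4 + y)
√(√(-69*((Z + n) - 8) + z) + F(150)) = √(√(-69*((-7 - 8) - 8) - 22453) + 3*150*(4 - 1*150)) = √(√(-69*(-15 - 8) - 22453) + 3*150*(4 - 150)) = √(√(-69*(-23) - 22453) + 3*150*(-146)) = √(√(1587 - 22453) - 65700) = √(√(-20866) - 65700) = √(I*√20866 - 65700) = √(-65700 + I*√20866)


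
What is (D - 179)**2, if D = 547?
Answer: 135424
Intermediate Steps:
(D - 179)**2 = (547 - 179)**2 = 368**2 = 135424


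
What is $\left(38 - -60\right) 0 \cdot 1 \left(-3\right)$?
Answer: $0$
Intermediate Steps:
$\left(38 - -60\right) 0 \cdot 1 \left(-3\right) = \left(38 + 60\right) 0 \left(-3\right) = 98 \cdot 0 = 0$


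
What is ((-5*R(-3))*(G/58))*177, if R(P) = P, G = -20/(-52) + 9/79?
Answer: 679680/29783 ≈ 22.821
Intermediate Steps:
G = 512/1027 (G = -20*(-1/52) + 9*(1/79) = 5/13 + 9/79 = 512/1027 ≈ 0.49854)
((-5*R(-3))*(G/58))*177 = ((-5*(-3))*((512/1027)/58))*177 = (15*((512/1027)*(1/58)))*177 = (15*(256/29783))*177 = (3840/29783)*177 = 679680/29783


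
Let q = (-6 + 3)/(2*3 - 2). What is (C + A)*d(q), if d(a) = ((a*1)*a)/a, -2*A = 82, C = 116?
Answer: -225/4 ≈ -56.250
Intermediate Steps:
A = -41 (A = -½*82 = -41)
q = -¾ (q = -3/(6 - 2) = -3/4 = -3*¼ = -¾ ≈ -0.75000)
d(a) = a (d(a) = (a*a)/a = a²/a = a)
(C + A)*d(q) = (116 - 41)*(-¾) = 75*(-¾) = -225/4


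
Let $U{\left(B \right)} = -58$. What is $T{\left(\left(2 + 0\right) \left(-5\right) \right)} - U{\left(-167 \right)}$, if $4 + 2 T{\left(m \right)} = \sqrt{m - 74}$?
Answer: $56 + i \sqrt{21} \approx 56.0 + 4.5826 i$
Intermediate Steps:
$T{\left(m \right)} = -2 + \frac{\sqrt{-74 + m}}{2}$ ($T{\left(m \right)} = -2 + \frac{\sqrt{m - 74}}{2} = -2 + \frac{\sqrt{-74 + m}}{2}$)
$T{\left(\left(2 + 0\right) \left(-5\right) \right)} - U{\left(-167 \right)} = \left(-2 + \frac{\sqrt{-74 + \left(2 + 0\right) \left(-5\right)}}{2}\right) - -58 = \left(-2 + \frac{\sqrt{-74 + 2 \left(-5\right)}}{2}\right) + 58 = \left(-2 + \frac{\sqrt{-74 - 10}}{2}\right) + 58 = \left(-2 + \frac{\sqrt{-84}}{2}\right) + 58 = \left(-2 + \frac{2 i \sqrt{21}}{2}\right) + 58 = \left(-2 + i \sqrt{21}\right) + 58 = 56 + i \sqrt{21}$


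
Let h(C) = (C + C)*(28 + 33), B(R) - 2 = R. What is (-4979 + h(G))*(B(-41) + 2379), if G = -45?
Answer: -24497460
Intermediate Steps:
B(R) = 2 + R
h(C) = 122*C (h(C) = (2*C)*61 = 122*C)
(-4979 + h(G))*(B(-41) + 2379) = (-4979 + 122*(-45))*((2 - 41) + 2379) = (-4979 - 5490)*(-39 + 2379) = -10469*2340 = -24497460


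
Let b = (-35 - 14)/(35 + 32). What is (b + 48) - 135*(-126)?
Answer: 1142837/67 ≈ 17057.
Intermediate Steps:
b = -49/67 ≈ -0.73134
(b + 48) - 135*(-126) = (-49/67 + 48) - 135*(-126) = 3167/67 + 17010 = 1142837/67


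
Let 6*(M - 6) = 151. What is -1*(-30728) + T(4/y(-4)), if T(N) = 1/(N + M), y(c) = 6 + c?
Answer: 6114878/199 ≈ 30728.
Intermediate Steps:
M = 187/6 (M = 6 + (1/6)*151 = 6 + 151/6 = 187/6 ≈ 31.167)
T(N) = 1/(187/6 + N) (T(N) = 1/(N + 187/6) = 1/(187/6 + N))
-1*(-30728) + T(4/y(-4)) = -1*(-30728) + 6/(187 + 6*(4/(6 - 4))) = 30728 + 6/(187 + 6*(4/2)) = 30728 + 6/(187 + 6*(4*(1/2))) = 30728 + 6/(187 + 6*2) = 30728 + 6/(187 + 12) = 30728 + 6/199 = 6114878/199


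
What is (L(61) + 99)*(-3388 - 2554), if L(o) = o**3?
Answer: -1349309360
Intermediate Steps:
(L(61) + 99)*(-3388 - 2554) = (61**3 + 99)*(-3388 - 2554) = (226981 + 99)*(-5942) = 227080*(-5942) = -1349309360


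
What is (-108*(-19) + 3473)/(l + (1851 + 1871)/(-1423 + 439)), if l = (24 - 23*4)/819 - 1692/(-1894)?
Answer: -702764817300/378055799 ≈ -1858.9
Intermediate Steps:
l = 628478/775593 (l = (24 - 92)*(1/819) - 1692*(-1/1894) = -68*1/819 + 846/947 = -68/819 + 846/947 = 628478/775593 ≈ 0.81032)
(-108*(-19) + 3473)/(l + (1851 + 1871)/(-1423 + 439)) = (-108*(-19) + 3473)/(628478/775593 + (1851 + 1871)/(-1423 + 439)) = (2052 + 3473)/(628478/775593 + 3722/(-984)) = 5525/(628478/775593 + 3722*(-1/984)) = 5525/(628478/775593 - 1861/492) = 5525/(-378055799/127197252) = 5525*(-127197252/378055799) = -702764817300/378055799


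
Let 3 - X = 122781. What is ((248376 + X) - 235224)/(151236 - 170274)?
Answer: 18271/3173 ≈ 5.7583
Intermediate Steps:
X = -122778 (X = 3 - 1*122781 = 3 - 122781 = -122778)
((248376 + X) - 235224)/(151236 - 170274) = ((248376 - 122778) - 235224)/(151236 - 170274) = (125598 - 235224)/(-19038) = -109626*(-1/19038) = 18271/3173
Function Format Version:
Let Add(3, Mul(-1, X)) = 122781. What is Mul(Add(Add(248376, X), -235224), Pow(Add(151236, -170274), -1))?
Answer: Rational(18271, 3173) ≈ 5.7583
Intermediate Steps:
X = -122778 (X = Add(3, Mul(-1, 122781)) = Add(3, -122781) = -122778)
Mul(Add(Add(248376, X), -235224), Pow(Add(151236, -170274), -1)) = Mul(Add(Add(248376, -122778), -235224), Pow(Add(151236, -170274), -1)) = Mul(Add(125598, -235224), Pow(-19038, -1)) = Mul(-109626, Rational(-1, 19038)) = Rational(18271, 3173)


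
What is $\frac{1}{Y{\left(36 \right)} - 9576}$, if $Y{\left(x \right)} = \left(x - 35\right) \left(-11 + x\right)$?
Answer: $- \frac{1}{9551} \approx -0.0001047$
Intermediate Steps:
$Y{\left(x \right)} = \left(-35 + x\right) \left(-11 + x\right)$
$\frac{1}{Y{\left(36 \right)} - 9576} = \frac{1}{\left(385 + 36^{2} - 1656\right) - 9576} = \frac{1}{\left(385 + 1296 - 1656\right) - 9576} = \frac{1}{25 - 9576} = \frac{1}{-9551} = - \frac{1}{9551}$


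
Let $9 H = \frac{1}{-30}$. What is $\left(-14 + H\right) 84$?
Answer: $- \frac{52934}{45} \approx -1176.3$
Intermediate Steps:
$H = - \frac{1}{270}$ ($H = \frac{1}{9 \left(-30\right)} = \frac{1}{9} \left(- \frac{1}{30}\right) = - \frac{1}{270} \approx -0.0037037$)
$\left(-14 + H\right) 84 = \left(-14 - \frac{1}{270}\right) 84 = \left(- \frac{3781}{270}\right) 84 = - \frac{52934}{45}$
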